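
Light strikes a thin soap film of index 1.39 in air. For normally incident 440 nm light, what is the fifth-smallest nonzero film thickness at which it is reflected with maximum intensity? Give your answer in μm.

Top surface (1.0 → 1.39): reflection off a higher-index medium gives a half-wave phase shift.
Bottom surface (1.39 → 1.0): reflection off a lower-index medium gives no phase shift.
Net: one phase inversion between the two reflected rays.
With one net inversion, constructive interference in reflection requires 2 n t = (m + ½) λ.
The fifth-smallest nonzero thickness corresponds to m = 4: t = (m + ½) λ / (2 n) = 4.50 × 440 / (2 × 1.39) = 712 nm.

0.712 μm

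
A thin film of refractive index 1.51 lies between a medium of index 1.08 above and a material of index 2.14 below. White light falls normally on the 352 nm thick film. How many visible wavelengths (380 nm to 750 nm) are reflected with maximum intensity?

Ray reflecting at the top interface goes from n = 1.08 toward n = 1.51: a half-wave phase shift.
At the lower boundary (n = 1.51 to n = 2.14) the reflected ray undergoes a half-wave phase shift.
Zero or two π shifts → no net half-wave offset.
With no net inversion, constructive interference in reflection requires 2 n t = m λ.
λ = 2 n t / m = 1063 / m nm.
m=1: 1063 nm (IR); m=2: 532 nm (visible); m=3: 354 nm (UV).

1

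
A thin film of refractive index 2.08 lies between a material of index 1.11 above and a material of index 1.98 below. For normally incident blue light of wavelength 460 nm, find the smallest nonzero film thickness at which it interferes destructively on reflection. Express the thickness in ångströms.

1106 Å

Top surface (1.11 → 2.08): reflection off a higher-index medium gives a half-wave phase shift.
Bottom surface (2.08 → 1.98): reflection off a lower-index medium gives no phase shift.
Net: one phase inversion between the two reflected rays.
So the condition for destructive reflection is 2 n t = m λ.
Minimum nonzero at m = 1: t = λ / (2 n) = 460 / (2 × 2.08) = 111 nm.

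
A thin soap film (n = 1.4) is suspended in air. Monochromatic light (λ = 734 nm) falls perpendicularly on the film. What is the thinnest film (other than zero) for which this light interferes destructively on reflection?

262 nm

At the upper boundary (n = 1.0 to n = 1.4) the reflected ray undergoes a half-wave phase shift.
Bottom surface (1.4 → 1.0): reflection off a lower-index medium gives no phase shift.
Exactly one π shift → a net half-wave offset.
So the condition for destructive reflection is 2 n t = m λ.
Minimum nonzero at m = 1: t = λ / (2 n) = 734 / (2 × 1.4) = 262 nm.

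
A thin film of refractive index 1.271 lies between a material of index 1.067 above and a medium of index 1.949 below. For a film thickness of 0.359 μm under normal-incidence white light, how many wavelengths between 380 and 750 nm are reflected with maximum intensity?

Top surface (1.067 → 1.271): reflection off a higher-index medium gives a half-wave phase shift.
Ray reflecting at the bottom interface goes from n = 1.271 toward n = 1.949: a half-wave phase shift.
Net: no relative phase inversion (both shifts match).
With no net inversion, constructive interference in reflection requires 2 n t = m λ.
λ = 2 n t / m = 913 / m nm.
m=1: 913 nm (IR); m=2: 456 nm (visible); m=3: 304 nm (UV).

1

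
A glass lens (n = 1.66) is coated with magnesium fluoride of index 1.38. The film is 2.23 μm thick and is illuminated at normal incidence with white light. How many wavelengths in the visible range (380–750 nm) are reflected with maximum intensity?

Top surface (1.0 → 1.38): reflection off a higher-index medium gives a half-wave phase shift.
Bottom surface (1.38 → 1.66): reflection off a higher-index medium gives a half-wave phase shift.
Zero or two π shifts → no net half-wave offset.
With no net inversion, constructive interference in reflection requires 2 n t = m λ.
λ = 2 n t / m = 6155 / m nm.
m=8: 769 nm (IR); m=9: 684 nm (visible); m=10: 615 nm (visible); m=11: 560 nm (visible); m=12: 513 nm (visible); m=13: 473 nm (visible); m=14: 440 nm (visible); m=15: 410 nm (visible); m=16: 385 nm (visible); m=17: 362 nm (UV).

8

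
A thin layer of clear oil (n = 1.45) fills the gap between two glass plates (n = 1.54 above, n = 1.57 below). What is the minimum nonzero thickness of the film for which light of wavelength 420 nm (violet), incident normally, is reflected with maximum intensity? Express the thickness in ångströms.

724 Å

Ray reflecting at the top interface goes from n = 1.54 toward n = 1.45: no phase shift.
At the lower boundary (n = 1.45 to n = 1.57) the reflected ray undergoes a half-wave phase shift.
Net: one phase inversion between the two reflected rays.
So the condition for constructive reflection is 2 n t = (m + ½) λ.
Minimum at m = 0: t = λ / (4 n) = 420 / (4 × 1.45) = 72.4 nm.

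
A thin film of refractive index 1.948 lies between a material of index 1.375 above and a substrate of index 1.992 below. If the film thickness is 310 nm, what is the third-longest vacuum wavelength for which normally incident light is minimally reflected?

Top surface (1.375 → 1.948): reflection off a higher-index medium gives a half-wave phase shift.
At the lower boundary (n = 1.948 to n = 1.992) the reflected ray undergoes a half-wave phase shift.
Zero or two π shifts → no net half-wave offset.
For dark reflection here: 2 n t = (m + ½) λ.
λ = 2 n t / (m + ½). The third-longest wavelength is m = 2: λ = 2 × 1.948 × 310 / 2.50 = 483 nm.

483 nm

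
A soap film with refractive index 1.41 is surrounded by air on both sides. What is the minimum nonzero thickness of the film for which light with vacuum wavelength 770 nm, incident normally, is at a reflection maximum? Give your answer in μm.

0.137 μm

At the upper boundary (n = 1.0 to n = 1.41) the reflected ray undergoes a half-wave phase shift.
Bottom surface (1.41 → 1.0): reflection off a lower-index medium gives no phase shift.
The two reflections differ by half a wavelength.
So the condition for constructive reflection is 2 n t = (m + ½) λ.
Minimum at m = 0: t = λ / (4 n) = 770 / (4 × 1.41) = 137 nm.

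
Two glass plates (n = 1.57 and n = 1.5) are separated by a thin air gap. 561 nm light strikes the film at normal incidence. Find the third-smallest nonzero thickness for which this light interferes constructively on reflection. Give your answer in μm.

0.701 μm

Top surface (1.57 → 1.0): reflection off a lower-index medium gives no phase shift.
Bottom surface (1.0 → 1.5): reflection off a higher-index medium gives a half-wave phase shift.
Net: one phase inversion between the two reflected rays.
With one net inversion, constructive interference in reflection requires 2 n t = (m + ½) λ.
The third-smallest nonzero thickness corresponds to m = 2: t = (m + ½) λ / (2 n) = 2.50 × 561 / (2 × 1.0) = 701 nm.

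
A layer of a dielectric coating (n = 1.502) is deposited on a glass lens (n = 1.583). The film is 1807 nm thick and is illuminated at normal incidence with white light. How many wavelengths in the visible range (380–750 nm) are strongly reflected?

7

Ray reflecting at the top interface goes from n = 1.0 toward n = 1.502: a half-wave phase shift.
Ray reflecting at the bottom interface goes from n = 1.502 toward n = 1.583: a half-wave phase shift.
Net: no relative phase inversion (both shifts match).
With no net inversion, constructive interference in reflection requires 2 n t = m λ.
λ = 2 n t / m = 5428 / m nm.
m=7: 775 nm (IR); m=8: 679 nm (visible); m=9: 603 nm (visible); m=10: 543 nm (visible); m=11: 493 nm (visible); m=12: 452 nm (visible); m=13: 418 nm (visible); m=14: 388 nm (visible); m=15: 362 nm (UV).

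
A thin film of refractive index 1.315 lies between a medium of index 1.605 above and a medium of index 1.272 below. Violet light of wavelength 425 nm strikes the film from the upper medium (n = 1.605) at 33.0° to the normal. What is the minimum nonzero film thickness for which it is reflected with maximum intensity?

216 nm

Ray reflecting at the top interface goes from n = 1.605 toward n = 1.315: no phase shift.
Bottom surface (1.315 → 1.272): reflection off a lower-index medium gives no phase shift.
Net: no relative phase inversion (both shifts match).
With no net inversion, constructive interference in reflection requires 2 n t cos θ_r = m λ.
Snell's law: 1.605 sin 33.0° = 1.315 sin θ_r → sin θ_r = 0.665, cos θ_r = 0.747.
Minimum nonzero at m = 1: t = λ / (2 n cos θ_r) = 425 / (2 × 1.315 × 0.747) = 216 nm.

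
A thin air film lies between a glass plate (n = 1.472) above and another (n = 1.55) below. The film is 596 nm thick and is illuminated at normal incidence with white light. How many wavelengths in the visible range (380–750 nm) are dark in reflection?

2

At the upper boundary (n = 1.472 to n = 1.0) the reflected ray undergoes no phase shift.
At the lower boundary (n = 1.0 to n = 1.55) the reflected ray undergoes a half-wave phase shift.
Exactly one π shift → a net half-wave offset.
For dark reflection here: 2 n t = m λ.
λ = 2 n t / m = 1192 / m nm.
m=1: 1192 nm (IR); m=2: 596 nm (visible); m=3: 397 nm (visible); m=4: 298 nm (UV).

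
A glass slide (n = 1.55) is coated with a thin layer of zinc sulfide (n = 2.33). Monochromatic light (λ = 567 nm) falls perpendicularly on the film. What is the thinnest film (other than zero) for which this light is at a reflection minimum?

At the upper boundary (n = 1.0 to n = 2.33) the reflected ray undergoes a half-wave phase shift.
Bottom surface (2.33 → 1.55): reflection off a lower-index medium gives no phase shift.
Net: one phase inversion between the two reflected rays.
So the condition for destructive reflection is 2 n t = m λ.
Minimum nonzero at m = 1: t = λ / (2 n) = 567 / (2 × 2.33) = 122 nm.

122 nm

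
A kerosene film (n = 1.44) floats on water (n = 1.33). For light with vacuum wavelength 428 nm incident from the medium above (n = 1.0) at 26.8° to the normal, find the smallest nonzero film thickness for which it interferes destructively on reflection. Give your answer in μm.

0.156 μm

At the upper boundary (n = 1.0 to n = 1.44) the reflected ray undergoes a half-wave phase shift.
At the lower boundary (n = 1.44 to n = 1.33) the reflected ray undergoes no phase shift.
Exactly one π shift → a net half-wave offset.
So the condition for destructive reflection is 2 n t cos θ_r = m λ.
Snell's law: 1.0 sin 26.8° = 1.44 sin θ_r → sin θ_r = 0.313, cos θ_r = 0.950.
Minimum nonzero at m = 1: t = λ / (2 n cos θ_r) = 428 / (2 × 1.44 × 0.950) = 156 nm.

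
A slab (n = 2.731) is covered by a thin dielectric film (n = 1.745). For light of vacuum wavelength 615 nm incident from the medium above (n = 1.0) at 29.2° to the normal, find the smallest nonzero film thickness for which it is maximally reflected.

184 nm

Ray reflecting at the top interface goes from n = 1.0 toward n = 1.745: a half-wave phase shift.
At the lower boundary (n = 1.745 to n = 2.731) the reflected ray undergoes a half-wave phase shift.
Zero or two π shifts → no net half-wave offset.
For strong reflection here: 2 n t cos θ_r = m λ.
Snell's law: 1.0 sin 29.2° = 1.745 sin θ_r → sin θ_r = 0.280, cos θ_r = 0.960.
Minimum nonzero at m = 1: t = λ / (2 n cos θ_r) = 615 / (2 × 1.745 × 0.960) = 184 nm.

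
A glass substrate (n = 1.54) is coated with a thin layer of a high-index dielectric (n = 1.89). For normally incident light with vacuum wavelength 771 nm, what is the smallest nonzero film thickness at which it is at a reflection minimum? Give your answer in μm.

Ray reflecting at the top interface goes from n = 1.0 toward n = 1.89: a half-wave phase shift.
Bottom surface (1.89 → 1.54): reflection off a lower-index medium gives no phase shift.
The two reflections differ by half a wavelength.
For minimum reflection here: 2 n t = m λ.
The smallest nonzero thickness corresponds to m = 1: t = m λ / (2 n) = 1.00 × 771 / (2 × 1.89) = 204 nm.

0.204 μm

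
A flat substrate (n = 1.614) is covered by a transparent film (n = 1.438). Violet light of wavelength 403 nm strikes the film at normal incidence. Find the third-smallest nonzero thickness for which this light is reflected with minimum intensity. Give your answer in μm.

Top surface (1.0 → 1.438): reflection off a higher-index medium gives a half-wave phase shift.
Bottom surface (1.438 → 1.614): reflection off a higher-index medium gives a half-wave phase shift.
Net: no relative phase inversion (both shifts match).
With no net inversion, destructive interference in reflection requires 2 n t = (m + ½) λ.
The third-smallest nonzero thickness corresponds to m = 2: t = (m + ½) λ / (2 n) = 2.50 × 403 / (2 × 1.438) = 350 nm.

0.350 μm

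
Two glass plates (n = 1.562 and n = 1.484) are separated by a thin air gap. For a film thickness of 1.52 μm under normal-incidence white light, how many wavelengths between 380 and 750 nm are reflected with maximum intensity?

Ray reflecting at the top interface goes from n = 1.562 toward n = 1.0: no phase shift.
At the lower boundary (n = 1.0 to n = 1.484) the reflected ray undergoes a half-wave phase shift.
Exactly one π shift → a net half-wave offset.
So the condition for constructive reflection is 2 n t = (m + ½) λ.
λ = 2 n t / (m + ½) = 3040 / (m + ½) nm.
m=3: 869 nm (IR); m=4: 676 nm (visible); m=5: 553 nm (visible); m=6: 468 nm (visible); m=7: 405 nm (visible); m=8: 358 nm (UV).

4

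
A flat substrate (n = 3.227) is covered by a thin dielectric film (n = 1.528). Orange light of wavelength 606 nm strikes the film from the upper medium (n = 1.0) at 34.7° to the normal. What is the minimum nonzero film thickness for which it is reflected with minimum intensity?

Ray reflecting at the top interface goes from n = 1.0 toward n = 1.528: a half-wave phase shift.
Ray reflecting at the bottom interface goes from n = 1.528 toward n = 3.227: a half-wave phase shift.
Net: no relative phase inversion (both shifts match).
For minimum reflection here: 2 n t cos θ_r = (m + ½) λ.
Snell's law: 1.0 sin 34.7° = 1.528 sin θ_r → sin θ_r = 0.373, cos θ_r = 0.928.
Minimum at m = 0: t = λ / (4 n cos θ_r) = 606 / (4 × 1.528 × 0.928) = 107 nm.

107 nm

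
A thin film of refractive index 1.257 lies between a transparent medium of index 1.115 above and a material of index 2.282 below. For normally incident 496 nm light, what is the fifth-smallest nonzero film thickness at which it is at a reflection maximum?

Top surface (1.115 → 1.257): reflection off a higher-index medium gives a half-wave phase shift.
At the lower boundary (n = 1.257 to n = 2.282) the reflected ray undergoes a half-wave phase shift.
Net: no relative phase inversion (both shifts match).
With no net inversion, constructive interference in reflection requires 2 n t = m λ.
The fifth-smallest nonzero thickness corresponds to m = 5: t = m λ / (2 n) = 5.00 × 496 / (2 × 1.257) = 986 nm.

986 nm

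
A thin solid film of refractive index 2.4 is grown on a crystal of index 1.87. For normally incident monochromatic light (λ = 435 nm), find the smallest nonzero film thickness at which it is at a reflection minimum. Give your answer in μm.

0.0906 μm

At the upper boundary (n = 1.0 to n = 2.4) the reflected ray undergoes a half-wave phase shift.
Bottom surface (2.4 → 1.87): reflection off a lower-index medium gives no phase shift.
Exactly one π shift → a net half-wave offset.
So the condition for destructive reflection is 2 n t = m λ.
Minimum nonzero at m = 1: t = λ / (2 n) = 435 / (2 × 2.4) = 90.6 nm.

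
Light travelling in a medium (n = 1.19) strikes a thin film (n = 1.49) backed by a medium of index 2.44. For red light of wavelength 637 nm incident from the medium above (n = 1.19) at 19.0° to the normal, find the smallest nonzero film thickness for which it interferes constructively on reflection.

At the upper boundary (n = 1.19 to n = 1.49) the reflected ray undergoes a half-wave phase shift.
Bottom surface (1.49 → 2.44): reflection off a higher-index medium gives a half-wave phase shift.
Net: no relative phase inversion (both shifts match).
So the condition for constructive reflection is 2 n t cos θ_r = m λ.
Snell's law: 1.19 sin 19.0° = 1.49 sin θ_r → sin θ_r = 0.260, cos θ_r = 0.966.
Minimum nonzero at m = 1: t = λ / (2 n cos θ_r) = 637 / (2 × 1.49 × 0.966) = 221 nm.

221 nm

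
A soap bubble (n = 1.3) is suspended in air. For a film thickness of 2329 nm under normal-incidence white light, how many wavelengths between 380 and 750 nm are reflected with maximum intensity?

8

At the upper boundary (n = 1.0 to n = 1.3) the reflected ray undergoes a half-wave phase shift.
At the lower boundary (n = 1.3 to n = 1.0) the reflected ray undergoes no phase shift.
Exactly one π shift → a net half-wave offset.
For maximum reflection here: 2 n t = (m + ½) λ.
λ = 2 n t / (m + ½) = 6055 / (m + ½) nm.
m=7: 807 nm (IR); m=8: 712 nm (visible); m=9: 637 nm (visible); m=10: 577 nm (visible); m=11: 527 nm (visible); m=12: 484 nm (visible); m=13: 449 nm (visible); m=14: 418 nm (visible); m=15: 391 nm (visible); m=16: 367 nm (UV).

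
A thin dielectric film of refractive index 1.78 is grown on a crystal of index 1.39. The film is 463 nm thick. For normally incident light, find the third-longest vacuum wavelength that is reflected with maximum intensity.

659 nm

Top surface (1.0 → 1.78): reflection off a higher-index medium gives a half-wave phase shift.
At the lower boundary (n = 1.78 to n = 1.39) the reflected ray undergoes no phase shift.
Exactly one π shift → a net half-wave offset.
So the condition for constructive reflection is 2 n t = (m + ½) λ.
λ = 2 n t / (m + ½). The third-longest wavelength is m = 2: λ = 2 × 1.78 × 463 / 2.50 = 659 nm.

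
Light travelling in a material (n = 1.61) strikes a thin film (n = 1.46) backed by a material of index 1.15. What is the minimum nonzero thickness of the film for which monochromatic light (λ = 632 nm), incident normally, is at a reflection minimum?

108 nm

Ray reflecting at the top interface goes from n = 1.61 toward n = 1.46: no phase shift.
Bottom surface (1.46 → 1.15): reflection off a lower-index medium gives no phase shift.
Net: no relative phase inversion (both shifts match).
For weak reflection here: 2 n t = (m + ½) λ.
Minimum at m = 0: t = λ / (4 n) = 632 / (4 × 1.46) = 108 nm.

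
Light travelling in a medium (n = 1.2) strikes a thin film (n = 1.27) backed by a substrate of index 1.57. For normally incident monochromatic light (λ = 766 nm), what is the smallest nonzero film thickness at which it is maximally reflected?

302 nm

Ray reflecting at the top interface goes from n = 1.2 toward n = 1.27: a half-wave phase shift.
Ray reflecting at the bottom interface goes from n = 1.27 toward n = 1.57: a half-wave phase shift.
Net: no relative phase inversion (both shifts match).
So the condition for constructive reflection is 2 n t = m λ.
The smallest nonzero thickness corresponds to m = 1: t = m λ / (2 n) = 1.00 × 766 / (2 × 1.27) = 302 nm.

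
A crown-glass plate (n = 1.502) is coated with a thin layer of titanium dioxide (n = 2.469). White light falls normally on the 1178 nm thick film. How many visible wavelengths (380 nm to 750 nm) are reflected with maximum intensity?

7

Top surface (1.0 → 2.469): reflection off a higher-index medium gives a half-wave phase shift.
At the lower boundary (n = 2.469 to n = 1.502) the reflected ray undergoes no phase shift.
Exactly one π shift → a net half-wave offset.
So the condition for constructive reflection is 2 n t = (m + ½) λ.
λ = 2 n t / (m + ½) = 5817 / (m + ½) nm.
m=7: 776 nm (IR); m=8: 684 nm (visible); m=9: 612 nm (visible); m=10: 554 nm (visible); m=11: 506 nm (visible); m=12: 465 nm (visible); m=13: 431 nm (visible); m=14: 401 nm (visible); m=15: 375 nm (UV).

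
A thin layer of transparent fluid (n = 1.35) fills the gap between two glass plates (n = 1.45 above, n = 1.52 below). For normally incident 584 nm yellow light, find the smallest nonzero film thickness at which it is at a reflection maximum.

Top surface (1.45 → 1.35): reflection off a lower-index medium gives no phase shift.
Bottom surface (1.35 → 1.52): reflection off a higher-index medium gives a half-wave phase shift.
Net: one phase inversion between the two reflected rays.
With one net inversion, constructive interference in reflection requires 2 n t = (m + ½) λ.
Minimum at m = 0: t = λ / (4 n) = 584 / (4 × 1.35) = 108 nm.

108 nm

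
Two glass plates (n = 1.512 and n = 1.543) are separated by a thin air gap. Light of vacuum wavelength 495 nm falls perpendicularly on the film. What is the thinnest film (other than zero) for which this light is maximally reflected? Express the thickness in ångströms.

At the upper boundary (n = 1.512 to n = 1.0) the reflected ray undergoes no phase shift.
Ray reflecting at the bottom interface goes from n = 1.0 toward n = 1.543: a half-wave phase shift.
Net: one phase inversion between the two reflected rays.
With one net inversion, constructive interference in reflection requires 2 n t = (m + ½) λ.
Minimum at m = 0: t = λ / (4 n) = 495 / (4 × 1.0) = 124 nm.

1238 Å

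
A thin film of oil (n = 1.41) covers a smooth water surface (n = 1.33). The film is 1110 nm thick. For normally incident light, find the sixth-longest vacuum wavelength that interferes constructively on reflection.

569 nm

Ray reflecting at the top interface goes from n = 1.0 toward n = 1.41: a half-wave phase shift.
Bottom surface (1.41 → 1.33): reflection off a lower-index medium gives no phase shift.
Exactly one π shift → a net half-wave offset.
With one net inversion, constructive interference in reflection requires 2 n t = (m + ½) λ.
λ = 2 n t / (m + ½). The sixth-longest wavelength is m = 5: λ = 2 × 1.41 × 1110 / 5.50 = 569 nm.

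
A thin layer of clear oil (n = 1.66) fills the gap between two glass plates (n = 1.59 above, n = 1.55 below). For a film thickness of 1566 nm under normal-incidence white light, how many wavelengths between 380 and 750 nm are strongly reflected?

Top surface (1.59 → 1.66): reflection off a higher-index medium gives a half-wave phase shift.
At the lower boundary (n = 1.66 to n = 1.55) the reflected ray undergoes no phase shift.
Exactly one π shift → a net half-wave offset.
With one net inversion, constructive interference in reflection requires 2 n t = (m + ½) λ.
λ = 2 n t / (m + ½) = 5199 / (m + ½) nm.
m=6: 800 nm (IR); m=7: 693 nm (visible); m=8: 612 nm (visible); m=9: 547 nm (visible); m=10: 495 nm (visible); m=11: 452 nm (visible); m=12: 416 nm (visible); m=13: 385 nm (visible); m=14: 359 nm (UV).

7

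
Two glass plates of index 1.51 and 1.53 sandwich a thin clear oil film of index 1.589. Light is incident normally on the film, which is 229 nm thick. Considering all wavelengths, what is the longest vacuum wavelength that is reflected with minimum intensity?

728 nm

Top surface (1.51 → 1.589): reflection off a higher-index medium gives a half-wave phase shift.
At the lower boundary (n = 1.589 to n = 1.53) the reflected ray undergoes no phase shift.
Exactly one π shift → a net half-wave offset.
With one net inversion, destructive interference in reflection requires 2 n t = m λ.
λ = 2 n t / m. The longest wavelength is m = 1: λ = 2 × 1.589 × 229 / 1.00 = 728 nm.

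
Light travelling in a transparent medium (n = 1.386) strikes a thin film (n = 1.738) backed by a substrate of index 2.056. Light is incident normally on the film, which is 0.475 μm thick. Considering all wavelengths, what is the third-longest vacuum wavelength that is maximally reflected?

550 nm

At the upper boundary (n = 1.386 to n = 1.738) the reflected ray undergoes a half-wave phase shift.
At the lower boundary (n = 1.738 to n = 2.056) the reflected ray undergoes a half-wave phase shift.
Net: no relative phase inversion (both shifts match).
With no net inversion, constructive interference in reflection requires 2 n t = m λ.
λ = 2 n t / m. The third-longest wavelength is m = 3: λ = 2 × 1.738 × 475 / 3.00 = 550 nm.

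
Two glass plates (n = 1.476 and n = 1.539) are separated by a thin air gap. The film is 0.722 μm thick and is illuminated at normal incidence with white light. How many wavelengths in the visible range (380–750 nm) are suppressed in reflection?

At the upper boundary (n = 1.476 to n = 1.0) the reflected ray undergoes no phase shift.
Ray reflecting at the bottom interface goes from n = 1.0 toward n = 1.539: a half-wave phase shift.
The two reflections differ by half a wavelength.
So the condition for destructive reflection is 2 n t = m λ.
λ = 2 n t / m = 1444 / m nm.
m=1: 1444 nm (IR); m=2: 722 nm (visible); m=3: 481 nm (visible); m=4: 361 nm (UV).

2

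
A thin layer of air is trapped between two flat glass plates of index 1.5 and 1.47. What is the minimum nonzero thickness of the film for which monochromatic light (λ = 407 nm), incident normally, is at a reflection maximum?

At the upper boundary (n = 1.5 to n = 1.0) the reflected ray undergoes no phase shift.
At the lower boundary (n = 1.0 to n = 1.47) the reflected ray undergoes a half-wave phase shift.
The two reflections differ by half a wavelength.
With one net inversion, constructive interference in reflection requires 2 n t = (m + ½) λ.
Minimum at m = 0: t = λ / (4 n) = 407 / (4 × 1.0) = 102 nm.

102 nm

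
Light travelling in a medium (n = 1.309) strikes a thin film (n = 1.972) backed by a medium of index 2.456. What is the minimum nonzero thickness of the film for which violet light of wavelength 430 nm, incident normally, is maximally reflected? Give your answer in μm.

Ray reflecting at the top interface goes from n = 1.309 toward n = 1.972: a half-wave phase shift.
Bottom surface (1.972 → 2.456): reflection off a higher-index medium gives a half-wave phase shift.
The two reflections carry the same phase change, so no net offset.
With no net inversion, constructive interference in reflection requires 2 n t = m λ.
Minimum nonzero at m = 1: t = λ / (2 n) = 430 / (2 × 1.972) = 109 nm.

0.109 μm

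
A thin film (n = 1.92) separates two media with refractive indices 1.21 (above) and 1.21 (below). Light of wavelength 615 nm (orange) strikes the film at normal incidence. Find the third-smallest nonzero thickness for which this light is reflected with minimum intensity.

480 nm

Ray reflecting at the top interface goes from n = 1.21 toward n = 1.92: a half-wave phase shift.
Ray reflecting at the bottom interface goes from n = 1.92 toward n = 1.21: no phase shift.
Exactly one π shift → a net half-wave offset.
So the condition for destructive reflection is 2 n t = m λ.
The third-smallest nonzero thickness corresponds to m = 3: t = m λ / (2 n) = 3.00 × 615 / (2 × 1.92) = 480 nm.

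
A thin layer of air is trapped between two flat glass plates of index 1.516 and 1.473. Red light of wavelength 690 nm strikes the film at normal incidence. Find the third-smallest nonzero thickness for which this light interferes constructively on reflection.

863 nm

Top surface (1.516 → 1.0): reflection off a lower-index medium gives no phase shift.
Bottom surface (1.0 → 1.473): reflection off a higher-index medium gives a half-wave phase shift.
Net: one phase inversion between the two reflected rays.
With one net inversion, constructive interference in reflection requires 2 n t = (m + ½) λ.
The third-smallest nonzero thickness corresponds to m = 2: t = (m + ½) λ / (2 n) = 2.50 × 690 / (2 × 1.0) = 863 nm.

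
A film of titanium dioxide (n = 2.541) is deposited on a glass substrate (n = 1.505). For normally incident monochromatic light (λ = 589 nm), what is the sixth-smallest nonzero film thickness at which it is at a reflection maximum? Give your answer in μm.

At the upper boundary (n = 1.0 to n = 2.541) the reflected ray undergoes a half-wave phase shift.
At the lower boundary (n = 2.541 to n = 1.505) the reflected ray undergoes no phase shift.
The two reflections differ by half a wavelength.
So the condition for constructive reflection is 2 n t = (m + ½) λ.
The sixth-smallest nonzero thickness corresponds to m = 5: t = (m + ½) λ / (2 n) = 5.50 × 589 / (2 × 2.541) = 637 nm.

0.637 μm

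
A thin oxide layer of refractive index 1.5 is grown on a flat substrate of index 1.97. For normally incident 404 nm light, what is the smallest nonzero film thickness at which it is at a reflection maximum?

135 nm

Top surface (1.0 → 1.5): reflection off a higher-index medium gives a half-wave phase shift.
Ray reflecting at the bottom interface goes from n = 1.5 toward n = 1.97: a half-wave phase shift.
The two reflections carry the same phase change, so no net offset.
With no net inversion, constructive interference in reflection requires 2 n t = m λ.
The smallest nonzero thickness corresponds to m = 1: t = m λ / (2 n) = 1.00 × 404 / (2 × 1.5) = 135 nm.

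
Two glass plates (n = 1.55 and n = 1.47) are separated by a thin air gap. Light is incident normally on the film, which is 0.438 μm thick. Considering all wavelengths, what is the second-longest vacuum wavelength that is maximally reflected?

584 nm

At the upper boundary (n = 1.55 to n = 1.0) the reflected ray undergoes no phase shift.
Bottom surface (1.0 → 1.47): reflection off a higher-index medium gives a half-wave phase shift.
The two reflections differ by half a wavelength.
So the condition for constructive reflection is 2 n t = (m + ½) λ.
λ = 2 n t / (m + ½). The second-longest wavelength is m = 1: λ = 2 × 1.0 × 438 / 1.50 = 584 nm.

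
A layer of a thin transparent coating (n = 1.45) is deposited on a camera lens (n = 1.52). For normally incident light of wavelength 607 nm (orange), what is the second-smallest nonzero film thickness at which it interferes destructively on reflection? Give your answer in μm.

0.314 μm

Ray reflecting at the top interface goes from n = 1.0 toward n = 1.45: a half-wave phase shift.
At the lower boundary (n = 1.45 to n = 1.52) the reflected ray undergoes a half-wave phase shift.
Zero or two π shifts → no net half-wave offset.
For dark reflection here: 2 n t = (m + ½) λ.
The second-smallest nonzero thickness corresponds to m = 1: t = (m + ½) λ / (2 n) = 1.50 × 607 / (2 × 1.45) = 314 nm.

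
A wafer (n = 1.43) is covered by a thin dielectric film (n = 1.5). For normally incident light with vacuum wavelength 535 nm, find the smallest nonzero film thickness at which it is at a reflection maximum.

89.2 nm

Ray reflecting at the top interface goes from n = 1.0 toward n = 1.5: a half-wave phase shift.
At the lower boundary (n = 1.5 to n = 1.43) the reflected ray undergoes no phase shift.
Exactly one π shift → a net half-wave offset.
With one net inversion, constructive interference in reflection requires 2 n t = (m + ½) λ.
Minimum at m = 0: t = λ / (4 n) = 535 / (4 × 1.5) = 89.2 nm.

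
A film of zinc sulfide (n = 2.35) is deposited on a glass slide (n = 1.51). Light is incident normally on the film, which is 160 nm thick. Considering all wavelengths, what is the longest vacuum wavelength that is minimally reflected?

752 nm

At the upper boundary (n = 1.0 to n = 2.35) the reflected ray undergoes a half-wave phase shift.
Ray reflecting at the bottom interface goes from n = 2.35 toward n = 1.51: no phase shift.
Exactly one π shift → a net half-wave offset.
For minimum reflection here: 2 n t = m λ.
λ = 2 n t / m. The longest wavelength is m = 1: λ = 2 × 2.35 × 160 / 1.00 = 752 nm.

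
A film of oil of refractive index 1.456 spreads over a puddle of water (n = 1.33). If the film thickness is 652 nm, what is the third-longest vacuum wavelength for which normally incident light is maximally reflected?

At the upper boundary (n = 1.0 to n = 1.456) the reflected ray undergoes a half-wave phase shift.
Ray reflecting at the bottom interface goes from n = 1.456 toward n = 1.33: no phase shift.
Exactly one π shift → a net half-wave offset.
For maximum reflection here: 2 n t = (m + ½) λ.
λ = 2 n t / (m + ½). The third-longest wavelength is m = 2: λ = 2 × 1.456 × 652 / 2.50 = 759 nm.

759 nm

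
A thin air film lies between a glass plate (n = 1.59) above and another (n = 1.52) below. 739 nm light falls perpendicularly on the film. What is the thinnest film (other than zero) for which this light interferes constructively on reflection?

At the upper boundary (n = 1.59 to n = 1.0) the reflected ray undergoes no phase shift.
At the lower boundary (n = 1.0 to n = 1.52) the reflected ray undergoes a half-wave phase shift.
Exactly one π shift → a net half-wave offset.
With one net inversion, constructive interference in reflection requires 2 n t = (m + ½) λ.
Minimum at m = 0: t = λ / (4 n) = 739 / (4 × 1.0) = 185 nm.

185 nm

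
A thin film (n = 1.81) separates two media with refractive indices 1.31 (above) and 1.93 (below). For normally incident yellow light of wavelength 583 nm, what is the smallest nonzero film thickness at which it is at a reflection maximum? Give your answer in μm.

Top surface (1.31 → 1.81): reflection off a higher-index medium gives a half-wave phase shift.
At the lower boundary (n = 1.81 to n = 1.93) the reflected ray undergoes a half-wave phase shift.
Net: no relative phase inversion (both shifts match).
With no net inversion, constructive interference in reflection requires 2 n t = m λ.
The smallest nonzero thickness corresponds to m = 1: t = m λ / (2 n) = 1.00 × 583 / (2 × 1.81) = 161 nm.

0.161 μm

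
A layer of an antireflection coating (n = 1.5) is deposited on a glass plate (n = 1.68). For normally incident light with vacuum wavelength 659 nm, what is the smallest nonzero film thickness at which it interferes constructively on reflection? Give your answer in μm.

0.220 μm

Top surface (1.0 → 1.5): reflection off a higher-index medium gives a half-wave phase shift.
Bottom surface (1.5 → 1.68): reflection off a higher-index medium gives a half-wave phase shift.
Net: no relative phase inversion (both shifts match).
For bright reflection here: 2 n t = m λ.
The smallest nonzero thickness corresponds to m = 1: t = m λ / (2 n) = 1.00 × 659 / (2 × 1.5) = 220 nm.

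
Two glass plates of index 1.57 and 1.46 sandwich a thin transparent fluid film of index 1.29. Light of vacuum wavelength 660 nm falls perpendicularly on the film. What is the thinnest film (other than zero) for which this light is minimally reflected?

256 nm

Top surface (1.57 → 1.29): reflection off a lower-index medium gives no phase shift.
At the lower boundary (n = 1.29 to n = 1.46) the reflected ray undergoes a half-wave phase shift.
Exactly one π shift → a net half-wave offset.
With one net inversion, destructive interference in reflection requires 2 n t = m λ.
Minimum nonzero at m = 1: t = λ / (2 n) = 660 / (2 × 1.29) = 256 nm.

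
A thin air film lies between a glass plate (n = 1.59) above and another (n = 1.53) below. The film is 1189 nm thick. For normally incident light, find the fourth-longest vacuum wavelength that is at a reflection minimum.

At the upper boundary (n = 1.59 to n = 1.0) the reflected ray undergoes no phase shift.
At the lower boundary (n = 1.0 to n = 1.53) the reflected ray undergoes a half-wave phase shift.
Exactly one π shift → a net half-wave offset.
For weak reflection here: 2 n t = m λ.
λ = 2 n t / m. The fourth-longest wavelength is m = 4: λ = 2 × 1.0 × 1189 / 4.00 = 595 nm.

595 nm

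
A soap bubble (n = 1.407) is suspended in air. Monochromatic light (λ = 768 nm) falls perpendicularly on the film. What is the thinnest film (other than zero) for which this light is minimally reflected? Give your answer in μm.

0.273 μm

Ray reflecting at the top interface goes from n = 1.0 toward n = 1.407: a half-wave phase shift.
Bottom surface (1.407 → 1.0): reflection off a lower-index medium gives no phase shift.
Net: one phase inversion between the two reflected rays.
For dark reflection here: 2 n t = m λ.
Minimum nonzero at m = 1: t = λ / (2 n) = 768 / (2 × 1.407) = 273 nm.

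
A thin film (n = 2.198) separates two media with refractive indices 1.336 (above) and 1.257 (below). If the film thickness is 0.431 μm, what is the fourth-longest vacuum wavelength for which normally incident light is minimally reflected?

474 nm

At the upper boundary (n = 1.336 to n = 2.198) the reflected ray undergoes a half-wave phase shift.
Ray reflecting at the bottom interface goes from n = 2.198 toward n = 1.257: no phase shift.
Net: one phase inversion between the two reflected rays.
With one net inversion, destructive interference in reflection requires 2 n t = m λ.
λ = 2 n t / m. The fourth-longest wavelength is m = 4: λ = 2 × 2.198 × 431 / 4.00 = 474 nm.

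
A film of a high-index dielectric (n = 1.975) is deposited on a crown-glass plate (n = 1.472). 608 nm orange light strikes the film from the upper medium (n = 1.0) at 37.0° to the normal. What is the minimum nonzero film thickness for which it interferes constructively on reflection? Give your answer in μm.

0.0808 μm

Top surface (1.0 → 1.975): reflection off a higher-index medium gives a half-wave phase shift.
Ray reflecting at the bottom interface goes from n = 1.975 toward n = 1.472: no phase shift.
The two reflections differ by half a wavelength.
So the condition for constructive reflection is 2 n t cos θ_r = (m + ½) λ.
Snell's law: 1.0 sin 37.0° = 1.975 sin θ_r → sin θ_r = 0.305, cos θ_r = 0.952.
Minimum at m = 0: t = λ / (4 n cos θ_r) = 608 / (4 × 1.975 × 0.952) = 80.8 nm.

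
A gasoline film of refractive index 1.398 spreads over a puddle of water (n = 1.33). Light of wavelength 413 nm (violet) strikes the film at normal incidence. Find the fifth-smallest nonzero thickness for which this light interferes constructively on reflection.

665 nm

Ray reflecting at the top interface goes from n = 1.0 toward n = 1.398: a half-wave phase shift.
Bottom surface (1.398 → 1.33): reflection off a lower-index medium gives no phase shift.
Net: one phase inversion between the two reflected rays.
With one net inversion, constructive interference in reflection requires 2 n t = (m + ½) λ.
The fifth-smallest nonzero thickness corresponds to m = 4: t = (m + ½) λ / (2 n) = 4.50 × 413 / (2 × 1.398) = 665 nm.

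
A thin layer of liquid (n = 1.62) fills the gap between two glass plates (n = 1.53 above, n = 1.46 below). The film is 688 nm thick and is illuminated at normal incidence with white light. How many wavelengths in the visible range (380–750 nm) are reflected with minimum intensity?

At the upper boundary (n = 1.53 to n = 1.62) the reflected ray undergoes a half-wave phase shift.
At the lower boundary (n = 1.62 to n = 1.46) the reflected ray undergoes no phase shift.
Net: one phase inversion between the two reflected rays.
With one net inversion, destructive interference in reflection requires 2 n t = m λ.
λ = 2 n t / m = 2229 / m nm.
m=2: 1115 nm (IR); m=3: 743 nm (visible); m=4: 557 nm (visible); m=5: 446 nm (visible); m=6: 372 nm (UV).

3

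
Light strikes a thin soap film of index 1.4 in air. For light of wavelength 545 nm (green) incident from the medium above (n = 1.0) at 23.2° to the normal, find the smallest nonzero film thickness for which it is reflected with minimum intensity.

Top surface (1.0 → 1.4): reflection off a higher-index medium gives a half-wave phase shift.
Bottom surface (1.4 → 1.0): reflection off a lower-index medium gives no phase shift.
The two reflections differ by half a wavelength.
So the condition for destructive reflection is 2 n t cos θ_r = m λ.
Snell's law: 1.0 sin 23.2° = 1.4 sin θ_r → sin θ_r = 0.281, cos θ_r = 0.960.
Minimum nonzero at m = 1: t = λ / (2 n cos θ_r) = 545 / (2 × 1.4 × 0.960) = 203 nm.

203 nm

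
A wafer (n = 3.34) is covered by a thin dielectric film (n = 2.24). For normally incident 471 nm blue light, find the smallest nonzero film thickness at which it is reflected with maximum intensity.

105 nm

Top surface (1.0 → 2.24): reflection off a higher-index medium gives a half-wave phase shift.
At the lower boundary (n = 2.24 to n = 3.34) the reflected ray undergoes a half-wave phase shift.
The two reflections carry the same phase change, so no net offset.
So the condition for constructive reflection is 2 n t = m λ.
Minimum nonzero at m = 1: t = λ / (2 n) = 471 / (2 × 2.24) = 105 nm.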